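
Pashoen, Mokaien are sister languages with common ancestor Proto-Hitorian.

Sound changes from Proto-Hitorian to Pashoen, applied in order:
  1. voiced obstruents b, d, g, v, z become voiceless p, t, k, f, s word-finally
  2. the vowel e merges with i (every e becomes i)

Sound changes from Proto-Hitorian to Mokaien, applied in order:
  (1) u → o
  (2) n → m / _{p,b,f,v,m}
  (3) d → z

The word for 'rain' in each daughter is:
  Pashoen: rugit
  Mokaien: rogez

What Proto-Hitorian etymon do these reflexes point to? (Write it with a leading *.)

*ruged

Position 4: Pashoen has i, Mokaien has e. Mokaien preserves e here (none of its changes turn any other segment into e), so the proto-segment is *e.
Position 2: Pashoen has u, Mokaien has o. Pashoen preserves u here (none of its changes turn any other segment into u), so the proto-segment is *u.
Position 5: Pashoen has t, Mokaien has z. Taking the neighbouring segments as reconstructed: Pashoen t could go back to *t or *d; Mokaien z could go back to *d or *z — the one source consistent with every daughter is *d.
This points to *ruged. Verify forward in each daughter:
Pashoen: start from *ruged.
  rule 1 (final devoicing): ruged → ruget
  rule 2 (vowel merger): ruget → rugit
  ⇒ Pashoen rugit
Mokaien: *ruged
  ruged → roged   [vowel merger]
  roged (rule 2 does not apply)
  roged → rogez   [unconditioned shift]
  giving Mokaien rogez.
*ruged is the unique common source.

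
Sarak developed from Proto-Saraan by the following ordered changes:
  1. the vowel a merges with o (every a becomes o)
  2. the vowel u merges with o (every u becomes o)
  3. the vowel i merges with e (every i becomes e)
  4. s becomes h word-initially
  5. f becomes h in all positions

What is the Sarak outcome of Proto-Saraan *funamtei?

honomtee

Sarak: *funamtei > funomtei > fonomtei > fonomtee > honomtee  (by vowel merger, vowel merger, vowel merger, unconditioned shift)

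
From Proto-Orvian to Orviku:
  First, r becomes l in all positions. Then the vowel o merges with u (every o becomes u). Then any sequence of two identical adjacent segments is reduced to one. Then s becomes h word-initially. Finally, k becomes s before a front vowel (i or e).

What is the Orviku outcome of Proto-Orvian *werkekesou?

Orviku: start from *werkekesou.
  rule 1 (unconditioned shift): werkekesou → welkekesou
  rule 2 (vowel merger): welkekesou → welkekesuu
  rule 3 (degemination): welkekesuu → welkekesu
  rule 4: no change — welkekesu
  rule 5 (palatalisation): welkekesu → welsesesu
  ⇒ Orviku welsesesu

welsesesu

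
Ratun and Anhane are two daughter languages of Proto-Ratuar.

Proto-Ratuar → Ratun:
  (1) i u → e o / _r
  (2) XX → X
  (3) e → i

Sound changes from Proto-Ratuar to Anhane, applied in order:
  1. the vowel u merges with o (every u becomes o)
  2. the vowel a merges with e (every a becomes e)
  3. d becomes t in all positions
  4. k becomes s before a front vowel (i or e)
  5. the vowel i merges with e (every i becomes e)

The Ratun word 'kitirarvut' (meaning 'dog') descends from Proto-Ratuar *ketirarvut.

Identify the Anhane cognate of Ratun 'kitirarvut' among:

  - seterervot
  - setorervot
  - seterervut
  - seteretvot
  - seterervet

Anhane: *ketirarvut
  ketirarvut → ketirarvot   [vowel merger]
  ketirarvot → ketirervot   [vowel merger]
  ketirervot (rule 3 does not apply)
  ketirervot → setirervot   [palatalisation]
  setirervot → seterervot   [vowel merger]
  giving Anhane seterervot.
Among the options, 'seterervot' alone shows every Anhane change applied in order.

seterervot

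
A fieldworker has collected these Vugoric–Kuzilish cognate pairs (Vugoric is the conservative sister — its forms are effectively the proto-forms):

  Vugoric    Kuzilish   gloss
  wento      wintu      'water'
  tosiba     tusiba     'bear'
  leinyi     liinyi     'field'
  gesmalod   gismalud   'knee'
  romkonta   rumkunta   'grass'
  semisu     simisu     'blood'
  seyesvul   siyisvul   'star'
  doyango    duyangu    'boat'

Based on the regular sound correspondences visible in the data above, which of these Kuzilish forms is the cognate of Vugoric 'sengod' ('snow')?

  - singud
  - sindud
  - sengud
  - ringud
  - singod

wento ~ wintu — Vugoric e corresponds to Kuzilish i after a consonant, before a nasal.
tosiba ~ tusiba, gesmalod ~ gismalud — Vugoric o corresponds to Kuzilish u after a consonant, before a consonant other than r, m, n, p, b, f, v.
Applying these to Vugoric 'sengod':
  sengod → singod   (e→i after a consonant, before a nasal)
  singod → singud   (o→u after a consonant, before a consonant other than r, m, n, p, b, f, v)
So the Kuzilish cognate is 'singud'.

singud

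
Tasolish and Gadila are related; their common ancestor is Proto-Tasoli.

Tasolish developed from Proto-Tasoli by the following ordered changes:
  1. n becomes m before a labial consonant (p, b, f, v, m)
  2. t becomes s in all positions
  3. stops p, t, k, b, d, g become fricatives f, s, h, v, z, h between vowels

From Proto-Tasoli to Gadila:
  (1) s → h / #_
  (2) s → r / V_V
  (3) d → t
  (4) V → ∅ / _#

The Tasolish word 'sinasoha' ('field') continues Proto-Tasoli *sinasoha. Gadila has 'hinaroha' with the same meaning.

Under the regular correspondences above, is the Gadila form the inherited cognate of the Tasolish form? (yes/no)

no

Derive the expected Gadila reflex of *sinasoha:
Gadila: *sinasoha > hinasoha > hinaroha > hinaroh  (by debuccalisation, rhotacism, apocope)
The regular Gadila reflex would be 'hinaroh', but the attested form is 'hinaroha'. The correspondence is irregular, so they are not cognates (the Gadila form has a different source).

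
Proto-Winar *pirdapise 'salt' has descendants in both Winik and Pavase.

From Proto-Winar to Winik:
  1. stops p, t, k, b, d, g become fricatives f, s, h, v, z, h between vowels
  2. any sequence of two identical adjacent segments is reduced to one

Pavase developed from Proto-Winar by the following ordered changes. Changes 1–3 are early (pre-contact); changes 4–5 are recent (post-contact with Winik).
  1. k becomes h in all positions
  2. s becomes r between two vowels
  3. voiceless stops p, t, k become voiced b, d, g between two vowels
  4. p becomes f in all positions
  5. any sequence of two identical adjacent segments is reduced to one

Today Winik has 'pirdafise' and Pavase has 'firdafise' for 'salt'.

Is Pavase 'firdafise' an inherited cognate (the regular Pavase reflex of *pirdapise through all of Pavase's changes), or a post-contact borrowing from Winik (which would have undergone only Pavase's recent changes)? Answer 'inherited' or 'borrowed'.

If inherited, *pirdapise would pass through all of Pavase's changes:
Pavase: *pirdapise
  pirdapise (rule 1 does not apply)
  pirdapise → pirdapire   [rhotacism]
  pirdapire → pirdabire   [intervocalic voicing]
  pirdabire → firdabire   [unconditioned shift]
  firdabire (rule 5 does not apply)
  giving Pavase firdabire.
If borrowed from Winik 'pirdafise' after the early changes, it would undergo only the recent ones:
  rule 4 (unconditioned shift): pirdafise → firdafise
  rule 5 (degemination): no change (firdafise)
  ⇒ as a loan: firdafise
Pavase 'firdafise' matches the loan outcome 'firdafise', not the inherited 'firdabire' — it skipped the early Pavase changes, so it was borrowed from Winik.

borrowed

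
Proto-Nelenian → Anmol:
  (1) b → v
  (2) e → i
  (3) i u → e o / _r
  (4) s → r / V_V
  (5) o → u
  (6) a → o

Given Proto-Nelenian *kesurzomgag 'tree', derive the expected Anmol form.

Anmol: *kesurzomgag
  kesurzomgag (rule 1 does not apply)
  kesurzomgag → kisurzomgag   [vowel merger]
  kisurzomgag → kisorzomgag   [pre-rhotic lowering]
  kisorzomgag → kirorzomgag   [rhotacism]
  kirorzomgag → kirurzumgag   [vowel merger]
  kirurzumgag → kirurzumgog   [vowel merger]
  giving Anmol kirurzumgog.

kirurzumgog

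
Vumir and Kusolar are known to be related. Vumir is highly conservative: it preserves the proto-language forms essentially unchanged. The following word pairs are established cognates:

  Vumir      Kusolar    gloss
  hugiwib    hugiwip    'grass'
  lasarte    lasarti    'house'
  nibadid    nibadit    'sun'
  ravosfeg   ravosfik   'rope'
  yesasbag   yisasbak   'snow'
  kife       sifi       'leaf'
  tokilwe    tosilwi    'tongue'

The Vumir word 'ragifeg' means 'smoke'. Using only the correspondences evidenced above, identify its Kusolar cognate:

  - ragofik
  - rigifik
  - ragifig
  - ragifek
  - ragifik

ravosfeg ~ ravosfik, yesasbag ~ yisasbak — Vumir e corresponds to Kusolar i after a consonant, before a consonant other than r, m, n, p, b, f, v.
ravosfeg ~ ravosfik, yesasbag ~ yisasbak — Vumir g corresponds to Kusolar k word-finally.
Applying these to Vumir 'ragifeg':
  ragifeg → ragifig   (e→i after a consonant, before a consonant other than r, m, n, p, b, f, v)
  ragifig → ragifik   (g→k word-finally)
So the Kusolar cognate is 'ragifik'.

ragifik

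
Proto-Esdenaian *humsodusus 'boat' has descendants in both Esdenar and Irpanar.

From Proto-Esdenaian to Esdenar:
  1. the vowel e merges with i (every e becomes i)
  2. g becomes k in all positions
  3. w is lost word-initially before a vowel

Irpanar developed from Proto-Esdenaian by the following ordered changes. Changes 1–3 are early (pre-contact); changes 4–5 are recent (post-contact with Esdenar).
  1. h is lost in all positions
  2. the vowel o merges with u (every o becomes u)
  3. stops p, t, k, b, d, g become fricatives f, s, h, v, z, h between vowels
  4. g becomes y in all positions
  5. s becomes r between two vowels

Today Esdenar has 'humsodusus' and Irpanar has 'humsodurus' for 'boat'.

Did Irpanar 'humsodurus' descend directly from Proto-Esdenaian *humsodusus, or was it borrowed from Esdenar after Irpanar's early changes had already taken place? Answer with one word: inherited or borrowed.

If inherited, *humsodusus would pass through all of Irpanar's changes:
Irpanar: *humsodusus > umsodusus > umsudusus > umsuzusus > umsuzurus  (by h-loss, vowel merger, intervocalic lenition, rhotacism)
If borrowed from Esdenar 'humsodusus' after the early changes, it would undergo only the recent ones:
  rule 4 (unconditioned shift): no change (humsodusus)
  rule 5 (rhotacism): humsodusus → humsodurus
  ⇒ as a loan: humsodurus
Irpanar 'humsodurus' matches the loan outcome 'humsodurus', not the inherited 'umsuzurus' — it skipped the early Irpanar changes, so it was borrowed from Esdenar.

borrowed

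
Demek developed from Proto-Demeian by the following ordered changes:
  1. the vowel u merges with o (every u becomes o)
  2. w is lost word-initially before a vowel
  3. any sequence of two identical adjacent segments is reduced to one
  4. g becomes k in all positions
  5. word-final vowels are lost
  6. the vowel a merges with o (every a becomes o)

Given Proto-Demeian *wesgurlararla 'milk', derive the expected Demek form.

Demek: start from *wesgurlararla.
  rule 1 (vowel merger): wesgurlararla → wesgorlararla
  rule 2 (glide loss): wesgorlararla → esgorlararla
  rule 3: no change — esgorlararla
  rule 4 (unconditioned shift): esgorlararla → eskorlararla
  rule 5 (apocope): eskorlararla → eskorlararl
  rule 6 (vowel merger): eskorlararl → eskorlororl
  ⇒ Demek eskorlororl

eskorlororl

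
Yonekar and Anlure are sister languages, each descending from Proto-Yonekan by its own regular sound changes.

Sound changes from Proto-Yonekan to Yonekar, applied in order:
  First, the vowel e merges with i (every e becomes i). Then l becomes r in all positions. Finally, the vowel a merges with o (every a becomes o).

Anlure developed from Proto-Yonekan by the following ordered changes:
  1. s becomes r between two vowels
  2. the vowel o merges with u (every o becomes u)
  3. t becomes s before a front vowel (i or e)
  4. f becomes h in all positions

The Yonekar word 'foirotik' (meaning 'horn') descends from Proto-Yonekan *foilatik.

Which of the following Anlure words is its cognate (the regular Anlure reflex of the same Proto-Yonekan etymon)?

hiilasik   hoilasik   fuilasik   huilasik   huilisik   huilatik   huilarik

huilasik

Anlure: *foilatik > fuilatik > fuilasik > huilasik  (by vowel merger, palatalisation, unconditioned shift)
Only 'huilasik' matches the regular Anlure development of *foilatik.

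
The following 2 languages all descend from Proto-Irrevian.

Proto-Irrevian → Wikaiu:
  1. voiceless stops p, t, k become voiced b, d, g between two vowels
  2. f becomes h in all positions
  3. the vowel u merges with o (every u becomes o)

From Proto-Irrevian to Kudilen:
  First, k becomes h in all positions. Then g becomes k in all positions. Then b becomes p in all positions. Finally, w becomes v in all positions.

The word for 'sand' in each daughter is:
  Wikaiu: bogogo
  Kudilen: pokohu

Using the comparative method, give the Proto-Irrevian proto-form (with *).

*bogoku

Position 1: Wikaiu has b, Kudilen has p. Taking the neighbouring segments as reconstructed: Wikaiu b can only go back to *b; Kudilen p could go back to *p or *b — the one source consistent with every daughter is *b.
Position 6: Wikaiu has o, Kudilen has u. Kudilen preserves u here (none of its changes turn any other segment into u), so the proto-segment is *u.
Position 3: Wikaiu has g, Kudilen has k. In Kudilen, k can only continue *g, so the proto-segment is *g.
Continuing position by position gives *bogoku; check it forward:
Wikaiu: start from *bogoku.
  rule 1 (intervocalic voicing): bogoku → bogogu
  rule 2: no change — bogogu
  rule 3 (vowel merger): bogogu → bogogo
  ⇒ Wikaiu bogogo
Kudilen: *bogoku
  bogoku → bogohu   [unconditioned shift]
  bogohu → bokohu   [unconditioned shift]
  bokohu → pokohu   [unconditioned shift]
  pokohu (rule 4 does not apply)
  giving Kudilen pokohu.
No other proto-form is consistent with every reflex, so the reconstruction is *bogoku.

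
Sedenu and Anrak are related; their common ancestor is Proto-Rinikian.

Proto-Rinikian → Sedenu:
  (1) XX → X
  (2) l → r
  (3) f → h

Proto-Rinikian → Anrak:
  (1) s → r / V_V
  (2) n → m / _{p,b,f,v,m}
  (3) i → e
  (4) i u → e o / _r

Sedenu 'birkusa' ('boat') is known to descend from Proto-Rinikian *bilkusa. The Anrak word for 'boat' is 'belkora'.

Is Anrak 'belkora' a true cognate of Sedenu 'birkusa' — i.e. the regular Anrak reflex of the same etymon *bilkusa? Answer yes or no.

Derive the expected Anrak reflex of *bilkusa:
Anrak: *bilkusa > bilkura > belkura > belkora  (by rhotacism, vowel merger, pre-rhotic lowering)
Anrak 'belkora' matches the regular reflex exactly, so the pair is cognate.

yes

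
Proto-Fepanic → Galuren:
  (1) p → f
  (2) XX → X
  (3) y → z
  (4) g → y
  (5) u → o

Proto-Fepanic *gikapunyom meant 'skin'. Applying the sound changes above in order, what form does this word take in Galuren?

Galuren: start from *gikapunyom.
  rule 1 (unconditioned shift): gikapunyom → gikafunyom
  rule 2: no change — gikafunyom
  rule 3 (unconditioned shift): gikafunyom → gikafunzom
  rule 4 (unconditioned shift): gikafunzom → yikafunzom
  rule 5 (vowel merger): yikafunzom → yikafonzom
  ⇒ Galuren yikafonzom

yikafonzom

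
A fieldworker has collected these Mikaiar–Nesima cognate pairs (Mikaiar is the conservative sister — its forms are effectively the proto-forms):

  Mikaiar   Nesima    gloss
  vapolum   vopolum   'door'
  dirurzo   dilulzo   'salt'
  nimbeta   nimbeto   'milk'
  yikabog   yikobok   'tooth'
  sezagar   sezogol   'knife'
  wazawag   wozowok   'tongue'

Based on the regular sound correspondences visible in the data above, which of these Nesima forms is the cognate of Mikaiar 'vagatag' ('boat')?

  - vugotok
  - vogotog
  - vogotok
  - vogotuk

sezagar ~ sezogol, wazawag ~ wozowok — Mikaiar a corresponds to Nesima o after a consonant, before a consonant other than r, m, n, p, b, f, v.
yikabog ~ yikobok, wazawag ~ wozowok — Mikaiar g corresponds to Nesima k word-finally.
Applying these to Mikaiar 'vagatag':
  vagatag → vogatag   (a→o after a consonant, before a consonant other than r, m, n, p, b, f, v)
  vogatag → vogotag   (a→o after a consonant, before a consonant other than r, m, n, p, b, f, v)
  vogotag → vogotog   (a→o after a consonant, before a consonant other than r, m, n, p, b, f, v)
  vogotog → vogotok   (g→k word-finally)
So the Nesima cognate is 'vogotok'.

vogotok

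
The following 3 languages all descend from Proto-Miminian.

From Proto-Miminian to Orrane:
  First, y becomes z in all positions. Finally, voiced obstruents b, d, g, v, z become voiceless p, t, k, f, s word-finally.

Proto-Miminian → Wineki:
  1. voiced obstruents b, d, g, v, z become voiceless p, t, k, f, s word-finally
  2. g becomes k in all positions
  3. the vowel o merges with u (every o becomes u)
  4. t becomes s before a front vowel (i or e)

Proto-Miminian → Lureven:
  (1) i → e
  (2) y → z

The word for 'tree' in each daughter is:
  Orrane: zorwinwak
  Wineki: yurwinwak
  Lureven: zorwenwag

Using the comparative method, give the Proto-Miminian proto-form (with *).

Position 5: Orrane has i, Wineki has i, Lureven has e. Orrane preserves i here (none of its changes turn any other segment into i), so the proto-segment is *i.
Position 9: Orrane has k, Wineki has k, Lureven has g. Lureven preserves g here (none of its changes turn any other segment into g), so the proto-segment is *g.
Position 2: Orrane has o, Wineki has u, Lureven has o. Orrane preserves o here (none of its changes turn any other segment into o), so the proto-segment is *o.
Continuing position by position gives *yorwinwag; check it forward:
Orrane: *yorwinwag
  yorwinwag → zorwinwag   [unconditioned shift]
  zorwinwag → zorwinwak   [final devoicing]
  giving Orrane zorwinwak.
Wineki: *yorwinwag
  yorwinwag → yorwinwak   [final devoicing]
  yorwinwak (rule 2 does not apply)
  yorwinwak → yurwinwak   [vowel merger]
  yurwinwak (rule 4 does not apply)
  giving Wineki yurwinwak.
Lureven: *yorwinwag > yorwenwag > zorwenwag  (by vowel merger, unconditioned shift)
*yorwinwag is the unique common source.

*yorwinwag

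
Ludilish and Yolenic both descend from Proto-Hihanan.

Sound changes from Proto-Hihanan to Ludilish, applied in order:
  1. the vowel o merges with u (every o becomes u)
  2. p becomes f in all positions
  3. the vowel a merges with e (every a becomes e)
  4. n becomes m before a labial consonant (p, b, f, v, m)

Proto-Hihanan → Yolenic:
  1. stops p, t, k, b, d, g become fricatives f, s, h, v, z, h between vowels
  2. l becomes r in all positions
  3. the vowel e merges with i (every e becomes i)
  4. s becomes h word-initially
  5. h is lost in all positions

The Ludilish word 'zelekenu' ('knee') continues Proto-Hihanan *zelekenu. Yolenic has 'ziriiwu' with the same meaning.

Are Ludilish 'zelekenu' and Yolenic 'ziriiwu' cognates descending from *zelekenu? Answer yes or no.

Derive the expected Yolenic reflex of *zelekenu:
Yolenic: start from *zelekenu.
  rule 1 (intervocalic lenition): zelekenu → zelehenu
  rule 2 (unconditioned shift): zelehenu → zerehenu
  rule 3 (vowel merger): zerehenu → zirihinu
  rule 4: no change — zirihinu
  rule 5 (h-loss): zirihinu → ziriinu
  ⇒ Yolenic ziriinu
The regular Yolenic reflex would be 'ziriinu', but the attested form is 'ziriiwu'. The correspondence is irregular, so they are not cognates (the Yolenic form has a different source).

no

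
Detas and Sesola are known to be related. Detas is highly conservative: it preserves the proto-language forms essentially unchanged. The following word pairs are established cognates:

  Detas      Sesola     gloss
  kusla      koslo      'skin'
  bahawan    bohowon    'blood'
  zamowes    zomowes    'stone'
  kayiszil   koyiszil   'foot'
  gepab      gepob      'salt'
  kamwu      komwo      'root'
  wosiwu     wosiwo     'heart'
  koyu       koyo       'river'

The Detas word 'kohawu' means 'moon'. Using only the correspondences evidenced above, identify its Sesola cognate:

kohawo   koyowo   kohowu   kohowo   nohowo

kohowo

bahawan ~ bohowon, kayiszil ~ koyiszil — Detas a corresponds to Sesola o after a consonant, before a consonant other than r, m, n, p, b, f, v.
kamwu ~ komwo, wosiwu ~ wosiwo — Detas u corresponds to Sesola o word-finally.
Applying these to Detas 'kohawu':
  kohawu → kohowu   (a→o after a consonant, before a consonant other than r, m, n, p, b, f, v)
  kohowu → kohowo   (u→o word-finally)
So the Sesola cognate is 'kohowo'.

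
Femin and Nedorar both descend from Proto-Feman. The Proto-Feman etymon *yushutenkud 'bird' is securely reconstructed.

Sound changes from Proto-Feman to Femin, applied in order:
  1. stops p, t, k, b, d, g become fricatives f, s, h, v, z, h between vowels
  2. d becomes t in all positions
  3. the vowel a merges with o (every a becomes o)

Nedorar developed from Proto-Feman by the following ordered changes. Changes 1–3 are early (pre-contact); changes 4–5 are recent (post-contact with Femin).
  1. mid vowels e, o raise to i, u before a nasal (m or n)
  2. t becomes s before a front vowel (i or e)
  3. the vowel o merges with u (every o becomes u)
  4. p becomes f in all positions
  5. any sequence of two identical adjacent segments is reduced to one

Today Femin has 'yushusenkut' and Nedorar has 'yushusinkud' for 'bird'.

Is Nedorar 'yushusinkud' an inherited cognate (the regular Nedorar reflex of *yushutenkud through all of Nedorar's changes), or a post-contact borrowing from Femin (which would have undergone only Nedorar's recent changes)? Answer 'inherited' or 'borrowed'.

If inherited, *yushutenkud would pass through all of Nedorar's changes:
Nedorar: *yushutenkud > yushutinkud > yushusinkud  (by pre-nasal raising, palatalisation)
If borrowed from Femin 'yushusenkut' after the early changes, it would undergo only the recent ones:
  rule 4 (unconditioned shift): no change (yushusenkut)
  rule 5 (degemination): no change (yushusenkut)
  ⇒ as a loan: yushusenkut
Nedorar 'yushusinkud' matches the inherited outcome exactly, so it is an inherited cognate, not a loan.

inherited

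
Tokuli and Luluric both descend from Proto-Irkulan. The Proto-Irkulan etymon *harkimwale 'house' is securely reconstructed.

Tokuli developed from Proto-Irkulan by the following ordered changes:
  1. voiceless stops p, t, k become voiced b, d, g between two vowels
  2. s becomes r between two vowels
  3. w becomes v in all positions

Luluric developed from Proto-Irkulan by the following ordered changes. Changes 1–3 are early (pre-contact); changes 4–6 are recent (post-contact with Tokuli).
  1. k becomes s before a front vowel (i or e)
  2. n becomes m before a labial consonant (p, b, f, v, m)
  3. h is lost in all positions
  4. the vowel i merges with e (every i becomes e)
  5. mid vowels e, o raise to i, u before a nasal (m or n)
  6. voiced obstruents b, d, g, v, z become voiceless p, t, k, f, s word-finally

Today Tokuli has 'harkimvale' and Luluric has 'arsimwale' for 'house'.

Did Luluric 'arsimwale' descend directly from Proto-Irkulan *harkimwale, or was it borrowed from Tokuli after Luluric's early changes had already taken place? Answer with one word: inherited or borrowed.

If inherited, *harkimwale would pass through all of Luluric's changes:
Luluric: *harkimwale
  harkimwale → harsimwale   [palatalisation]
  harsimwale (rule 2 does not apply)
  harsimwale → arsimwale   [h-loss]
  arsimwale → arsemwale   [vowel merger]
  arsemwale → arsimwale   [pre-nasal raising]
  arsimwale (rule 6 does not apply)
  giving Luluric arsimwale.
If borrowed from Tokuli 'harkimvale' after the early changes, it would undergo only the recent ones:
  rule 4 (vowel merger): harkimvale → harkemvale
  rule 5 (pre-nasal raising): harkemvale → harkimvale
  rule 6 (final devoicing): no change (harkimvale)
  ⇒ as a loan: harkimvale
Luluric 'arsimwale' matches the inherited outcome exactly, so it is an inherited cognate, not a loan.

inherited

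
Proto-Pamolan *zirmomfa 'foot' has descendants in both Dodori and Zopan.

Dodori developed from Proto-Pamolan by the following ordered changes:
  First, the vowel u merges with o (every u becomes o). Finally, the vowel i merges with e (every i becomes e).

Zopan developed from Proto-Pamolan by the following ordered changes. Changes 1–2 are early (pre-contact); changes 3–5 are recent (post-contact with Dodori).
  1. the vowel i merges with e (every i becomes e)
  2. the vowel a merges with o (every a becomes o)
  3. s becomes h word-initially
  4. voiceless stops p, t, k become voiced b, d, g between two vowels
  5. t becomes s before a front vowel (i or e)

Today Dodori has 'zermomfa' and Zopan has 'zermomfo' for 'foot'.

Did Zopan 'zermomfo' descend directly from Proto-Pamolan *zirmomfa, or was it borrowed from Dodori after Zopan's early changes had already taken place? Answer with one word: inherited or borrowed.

If inherited, *zirmomfa would pass through all of Zopan's changes:
Zopan: *zirmomfa
  zirmomfa → zermomfa   [vowel merger]
  zermomfa → zermomfo   [vowel merger]
  zermomfo (rule 3 does not apply)
  zermomfo (rule 4 does not apply)
  zermomfo (rule 5 does not apply)
  giving Zopan zermomfo.
If borrowed from Dodori 'zermomfa' after the early changes, it would undergo only the recent ones:
  rule 3 (debuccalisation): no change (zermomfa)
  rule 4 (intervocalic voicing): no change (zermomfa)
  rule 5 (palatalisation): no change (zermomfa)
  ⇒ as a loan: zermomfa
Zopan 'zermomfo' matches the inherited outcome exactly, so it is an inherited cognate, not a loan.

inherited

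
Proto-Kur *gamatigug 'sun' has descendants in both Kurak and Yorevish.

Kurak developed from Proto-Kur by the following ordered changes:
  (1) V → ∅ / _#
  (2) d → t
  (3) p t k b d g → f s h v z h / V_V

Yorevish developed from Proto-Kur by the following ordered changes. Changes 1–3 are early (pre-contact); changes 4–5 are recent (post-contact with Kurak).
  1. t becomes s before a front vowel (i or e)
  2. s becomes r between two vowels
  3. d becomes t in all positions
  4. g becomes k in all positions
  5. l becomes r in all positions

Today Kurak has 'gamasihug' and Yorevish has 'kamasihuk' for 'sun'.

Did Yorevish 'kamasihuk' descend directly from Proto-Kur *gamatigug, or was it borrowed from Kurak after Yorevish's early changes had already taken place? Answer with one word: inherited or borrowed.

borrowed

If inherited, *gamatigug would pass through all of Yorevish's changes:
Yorevish: start from *gamatigug.
  rule 1 (palatalisation): gamatigug → gamasigug
  rule 2 (rhotacism): gamasigug → gamarigug
  rule 3: no change — gamarigug
  rule 4 (unconditioned shift): gamarigug → kamarikuk
  rule 5: no change — kamarikuk
  ⇒ Yorevish kamarikuk
If borrowed from Kurak 'gamasihug' after the early changes, it would undergo only the recent ones:
  rule 4 (unconditioned shift): gamasihug → kamasihuk
  rule 5 (unconditioned shift): no change (kamasihuk)
  ⇒ as a loan: kamasihuk
Yorevish 'kamasihuk' matches the loan outcome 'kamasihuk', not the inherited 'kamarikuk' — it skipped the early Yorevish changes, so it was borrowed from Kurak.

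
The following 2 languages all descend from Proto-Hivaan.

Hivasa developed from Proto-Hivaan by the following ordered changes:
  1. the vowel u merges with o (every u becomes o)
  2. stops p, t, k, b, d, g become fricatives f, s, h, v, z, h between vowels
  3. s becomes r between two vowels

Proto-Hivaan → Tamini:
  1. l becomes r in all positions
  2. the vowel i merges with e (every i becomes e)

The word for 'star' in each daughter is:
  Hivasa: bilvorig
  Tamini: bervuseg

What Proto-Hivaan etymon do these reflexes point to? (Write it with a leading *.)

*bilvusig

Position 6: Hivasa has r, Tamini has s. Tamini preserves s here (none of its changes turn any other segment into s), so the proto-segment is *s.
Position 3: Hivasa has l, Tamini has r. Hivasa preserves l here (none of its changes turn any other segment into l), so the proto-segment is *l.
Continuing position by position gives *bilvusig; check it forward:
Hivasa: *bilvusig > bilvosig > bilvorig  (by vowel merger, rhotacism)
Tamini: *bilvusig
  bilvusig → birvusig   [unconditioned shift]
  birvusig → bervuseg   [vowel merger]
  giving Tamini bervuseg.
No other proto-form is consistent with every reflex, so the reconstruction is *bilvusig.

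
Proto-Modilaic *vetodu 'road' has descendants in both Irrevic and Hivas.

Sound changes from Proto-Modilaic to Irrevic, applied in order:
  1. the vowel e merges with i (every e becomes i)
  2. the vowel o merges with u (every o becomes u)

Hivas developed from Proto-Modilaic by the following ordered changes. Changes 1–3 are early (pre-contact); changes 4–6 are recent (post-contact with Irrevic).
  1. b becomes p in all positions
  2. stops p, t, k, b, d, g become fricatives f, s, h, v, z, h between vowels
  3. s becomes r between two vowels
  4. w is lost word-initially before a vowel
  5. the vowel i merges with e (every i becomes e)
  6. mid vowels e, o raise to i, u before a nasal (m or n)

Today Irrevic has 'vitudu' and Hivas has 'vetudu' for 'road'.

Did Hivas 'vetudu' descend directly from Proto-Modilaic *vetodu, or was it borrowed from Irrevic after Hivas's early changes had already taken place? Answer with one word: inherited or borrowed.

borrowed

If inherited, *vetodu would pass through all of Hivas's changes:
Hivas: *vetodu
  vetodu (rule 1 does not apply)
  vetodu → vesozu   [intervocalic lenition]
  vesozu → verozu   [rhotacism]
  verozu (rule 4 does not apply)
  verozu (rule 5 does not apply)
  verozu (rule 6 does not apply)
  giving Hivas verozu.
If borrowed from Irrevic 'vitudu' after the early changes, it would undergo only the recent ones:
  rule 4 (glide loss): no change (vitudu)
  rule 5 (vowel merger): vitudu → vetudu
  rule 6 (pre-nasal raising): no change (vetudu)
  ⇒ as a loan: vetudu
Hivas 'vetudu' matches the loan outcome 'vetudu', not the inherited 'verozu' — it skipped the early Hivas changes, so it was borrowed from Irrevic.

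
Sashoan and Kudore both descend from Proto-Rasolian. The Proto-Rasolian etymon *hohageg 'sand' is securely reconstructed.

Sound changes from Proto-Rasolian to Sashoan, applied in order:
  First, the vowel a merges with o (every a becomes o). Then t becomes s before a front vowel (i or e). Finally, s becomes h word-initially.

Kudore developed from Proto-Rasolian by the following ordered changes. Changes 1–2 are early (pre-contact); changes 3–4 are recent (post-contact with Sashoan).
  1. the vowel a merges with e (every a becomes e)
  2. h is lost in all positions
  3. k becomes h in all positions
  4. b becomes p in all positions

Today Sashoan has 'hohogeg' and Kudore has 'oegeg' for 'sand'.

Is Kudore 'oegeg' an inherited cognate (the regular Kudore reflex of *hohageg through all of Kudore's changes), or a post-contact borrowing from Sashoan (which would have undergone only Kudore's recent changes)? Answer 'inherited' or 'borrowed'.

If inherited, *hohageg would pass through all of Kudore's changes:
Kudore: *hohageg > hohegeg > oegeg  (by vowel merger, h-loss)
If borrowed from Sashoan 'hohogeg' after the early changes, it would undergo only the recent ones:
  rule 3 (unconditioned shift): no change (hohogeg)
  rule 4 (unconditioned shift): no change (hohogeg)
  ⇒ as a loan: hohogeg
Kudore 'oegeg' matches the inherited outcome exactly, so it is an inherited cognate, not a loan.

inherited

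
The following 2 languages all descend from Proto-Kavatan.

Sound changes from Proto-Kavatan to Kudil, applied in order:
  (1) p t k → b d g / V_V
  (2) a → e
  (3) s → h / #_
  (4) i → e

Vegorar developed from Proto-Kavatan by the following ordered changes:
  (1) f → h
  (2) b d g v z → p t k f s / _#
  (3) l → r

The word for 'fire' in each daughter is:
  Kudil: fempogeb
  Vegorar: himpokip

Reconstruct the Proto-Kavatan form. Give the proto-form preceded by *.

Position 6: Kudil has g, Vegorar has k. Taking the neighbouring segments as reconstructed: Kudil g could go back to *k or *g; Vegorar k can only go back to *k — the one source consistent with every daughter is *k.
Position 7: Kudil has e, Vegorar has i. Vegorar preserves i here (none of its changes turn any other segment into i), so the proto-segment is *i.
Continuing position by position gives *fimpokib; check it forward:
Kudil: *fimpokib
  fimpokib → fimpogib   [intervocalic voicing]
  fimpogib (rule 2 does not apply)
  fimpogib (rule 3 does not apply)
  fimpogib → fempogeb   [vowel merger]
  giving Kudil fempogeb.
Vegorar: *fimpokib > himpokib > himpokip  (by unconditioned shift, final devoicing)
Only *fimpokib yields all of Kudil fempogeb, Vegorar himpokip.

*fimpokib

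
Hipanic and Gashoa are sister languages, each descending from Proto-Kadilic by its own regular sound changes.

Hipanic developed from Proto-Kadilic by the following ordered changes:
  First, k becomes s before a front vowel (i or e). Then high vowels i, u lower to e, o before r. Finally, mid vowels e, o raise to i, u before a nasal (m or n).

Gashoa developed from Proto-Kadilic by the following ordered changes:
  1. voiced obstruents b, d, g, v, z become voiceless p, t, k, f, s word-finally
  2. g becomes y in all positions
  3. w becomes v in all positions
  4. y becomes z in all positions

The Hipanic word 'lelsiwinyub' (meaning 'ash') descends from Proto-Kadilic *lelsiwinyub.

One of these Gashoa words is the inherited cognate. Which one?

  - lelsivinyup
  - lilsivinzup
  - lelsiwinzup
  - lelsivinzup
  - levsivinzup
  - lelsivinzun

Gashoa: start from *lelsiwinyub.
  rule 1 (final devoicing): lelsiwinyub → lelsiwinyup
  rule 2: no change — lelsiwinyup
  rule 3 (unconditioned shift): lelsiwinyup → lelsivinyup
  rule 4 (unconditioned shift): lelsivinyup → lelsivinzup
  ⇒ Gashoa lelsivinzup
The other candidates each miss or misapply at least one Gashoa change.

lelsivinzup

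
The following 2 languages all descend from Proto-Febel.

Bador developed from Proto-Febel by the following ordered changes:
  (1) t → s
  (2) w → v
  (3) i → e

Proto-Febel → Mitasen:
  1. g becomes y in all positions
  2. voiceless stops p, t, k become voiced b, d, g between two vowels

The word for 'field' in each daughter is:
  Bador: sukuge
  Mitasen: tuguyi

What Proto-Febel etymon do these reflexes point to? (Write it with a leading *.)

Position 3: Bador has k, Mitasen has g. Bador preserves k here (none of its changes turn any other segment into k), so the proto-segment is *k.
Position 1: Bador has s, Mitasen has t. Mitasen preserves t here (none of its changes turn any other segment into t), so the proto-segment is *t.
Position 6: Bador has e, Mitasen has i. Mitasen preserves i here (none of its changes turn any other segment into i), so the proto-segment is *i.
This points to *tukugi. Verify forward in each daughter:
Bador: *tukugi
  tukugi → sukugi   [unconditioned shift]
  sukugi (rule 2 does not apply)
  sukugi → sukuge   [vowel merger]
  giving Bador sukuge.
Mitasen: *tukugi > tukuyi > tuguyi  (by unconditioned shift, intervocalic voicing)
*tukugi is the unique common source.

*tukugi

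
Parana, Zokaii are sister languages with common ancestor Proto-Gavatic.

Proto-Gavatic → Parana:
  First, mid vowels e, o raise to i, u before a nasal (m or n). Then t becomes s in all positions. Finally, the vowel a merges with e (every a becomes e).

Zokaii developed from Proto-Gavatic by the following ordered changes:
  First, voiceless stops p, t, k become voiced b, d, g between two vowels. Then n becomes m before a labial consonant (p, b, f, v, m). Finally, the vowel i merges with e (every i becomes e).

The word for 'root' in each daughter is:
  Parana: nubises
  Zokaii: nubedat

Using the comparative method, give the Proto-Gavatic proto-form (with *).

Position 4: Parana has i, Zokaii has e. Taking the neighbouring segments as reconstructed: Parana i can only go back to *i; Zokaii e could go back to *e or *i — the one source consistent with every daughter is *i.
Position 6: Parana has e, Zokaii has a. Zokaii preserves a here (none of its changes turn any other segment into a), so the proto-segment is *a.
Verify the candidate proto-form against each daughter:
Parana: *nubitat
  nubitat (rule 1 does not apply)
  nubitat → nubisas   [unconditioned shift]
  nubisas → nubises   [vowel merger]
  giving Parana nubises.
Zokaii: start from *nubitat.
  rule 1 (intervocalic voicing): nubitat → nubidat
  rule 2: no change — nubidat
  rule 3 (vowel merger): nubidat → nubedat
  ⇒ Zokaii nubedat
Only *nubitat yields all of Parana nubises, Zokaii nubedat.

*nubitat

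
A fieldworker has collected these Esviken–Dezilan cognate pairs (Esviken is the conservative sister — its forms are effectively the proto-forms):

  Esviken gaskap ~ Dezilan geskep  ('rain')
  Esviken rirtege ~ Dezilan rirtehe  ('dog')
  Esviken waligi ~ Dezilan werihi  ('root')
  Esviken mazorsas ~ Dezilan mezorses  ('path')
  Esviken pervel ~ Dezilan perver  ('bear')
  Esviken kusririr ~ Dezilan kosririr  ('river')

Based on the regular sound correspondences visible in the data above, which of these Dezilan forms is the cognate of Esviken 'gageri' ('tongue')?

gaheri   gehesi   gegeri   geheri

geheri

gaskap ~ geskep, waligi ~ werihi — Esviken a corresponds to Dezilan e after a consonant, before a consonant other than r, m, n, p, b, f, v.
rirtege ~ rirtehe — Esviken g corresponds to Dezilan h between vowels (before a front vowel).
Applying these to Esviken 'gageri':
  gageri → gegeri   (a→e after a consonant, before a consonant other than r, m, n, p, b, f, v)
  gegeri → geheri   (g→h between vowels (before a front vowel))
So the Dezilan cognate is 'geheri'.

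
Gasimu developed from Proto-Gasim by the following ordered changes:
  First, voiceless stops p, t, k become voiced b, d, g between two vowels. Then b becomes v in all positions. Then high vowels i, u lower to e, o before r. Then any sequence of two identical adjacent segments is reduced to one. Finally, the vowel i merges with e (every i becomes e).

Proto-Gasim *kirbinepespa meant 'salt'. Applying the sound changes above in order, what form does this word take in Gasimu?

Gasimu: *kirbinepespa
  kirbinepespa → kirbinebespa   [intervocalic voicing]
  kirbinebespa → kirvinevespa   [unconditioned shift]
  kirvinevespa → kervinevespa   [pre-rhotic lowering]
  kervinevespa (rule 4 does not apply)
  kervinevespa → kervenevespa   [vowel merger]
  giving Gasimu kervenevespa.

kervenevespa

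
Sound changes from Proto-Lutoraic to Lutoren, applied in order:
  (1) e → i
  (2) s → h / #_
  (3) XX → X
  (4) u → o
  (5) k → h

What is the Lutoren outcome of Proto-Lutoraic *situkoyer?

hitohoyir

Lutoren: *situkoyer > situkoyir > hitukoyir > hitokoyir > hitohoyir  (by vowel merger, debuccalisation, vowel merger, unconditioned shift)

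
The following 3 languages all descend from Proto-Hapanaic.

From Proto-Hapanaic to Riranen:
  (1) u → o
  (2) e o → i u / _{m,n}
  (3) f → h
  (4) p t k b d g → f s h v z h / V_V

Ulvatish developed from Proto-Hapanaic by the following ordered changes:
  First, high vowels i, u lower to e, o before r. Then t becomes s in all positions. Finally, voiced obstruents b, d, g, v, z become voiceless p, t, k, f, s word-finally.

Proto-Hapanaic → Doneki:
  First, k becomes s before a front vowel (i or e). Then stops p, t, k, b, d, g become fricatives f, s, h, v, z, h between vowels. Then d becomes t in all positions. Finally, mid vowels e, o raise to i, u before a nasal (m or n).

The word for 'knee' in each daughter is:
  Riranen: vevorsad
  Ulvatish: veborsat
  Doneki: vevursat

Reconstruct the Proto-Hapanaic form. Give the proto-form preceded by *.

Position 4: Riranen has o, Ulvatish has o, Doneki has u. Taking the neighbouring segments as reconstructed: Riranen o could go back to *o or *u; Ulvatish o could go back to *o or *u; Doneki u can only go back to *u — the one source consistent with every daughter is *u.
Position 3: Riranen has v, Ulvatish has b, Doneki has v. Ulvatish preserves b here (none of its changes turn any other segment into b), so the proto-segment is *b.
Position 8: Riranen has d, Ulvatish has t, Doneki has t. Riranen preserves d here (none of its changes turn any other segment into d), so the proto-segment is *d.
Verify the candidate proto-form against each daughter:
Riranen: start from *vebursad.
  rule 1 (vowel merger): vebursad → veborsad
  rule 2: no change — veborsad
  rule 3: no change — veborsad
  rule 4 (intervocalic lenition): veborsad → vevorsad
  ⇒ Riranen vevorsad
Ulvatish: start from *vebursad.
  rule 1 (pre-rhotic lowering): vebursad → veborsad
  rule 2: no change — veborsad
  rule 3 (final devoicing): veborsad → veborsat
  ⇒ Ulvatish veborsat
Doneki: *vebursad > vevursad > vevursat  (by intervocalic lenition, unconditioned shift)
*vebursad is the unique common source.

*vebursad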